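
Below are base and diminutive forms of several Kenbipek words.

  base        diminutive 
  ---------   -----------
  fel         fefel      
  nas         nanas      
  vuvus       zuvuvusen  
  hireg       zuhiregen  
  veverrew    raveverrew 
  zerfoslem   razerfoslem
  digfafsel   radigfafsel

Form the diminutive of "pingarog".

rapingarog

nas and vuvus both end in -s yet inflect differently (nanas, zuvuvusen), so the final letter is not what conditions the rule; the number of vowels is.
"pingarog" has 3 vowels. The stems with 3 vowels (veverrew → raveverrew, zerfoslem → razerfoslem, digfafsel → radigfafsel) add the prefix ra-.
The other patterns: stems with 1 vowel repeat the first consonant+vowel as a prefix; stems with 2 vowels add zu- … -en around the stem.
So pingarog → rapingarog.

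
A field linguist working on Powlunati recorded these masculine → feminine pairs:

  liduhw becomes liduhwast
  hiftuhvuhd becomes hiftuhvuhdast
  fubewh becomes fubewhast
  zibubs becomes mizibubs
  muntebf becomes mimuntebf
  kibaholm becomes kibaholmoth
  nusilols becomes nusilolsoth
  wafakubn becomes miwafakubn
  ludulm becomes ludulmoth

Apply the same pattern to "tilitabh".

"tilitabh" has second-to-last letter 'b'. The stems whose second-to-last letter is 'b' (zibubs → mizibubs, muntebf → mimuntebf, wafakubn → miwafakubn) add the prefix mi-.
The other patterns: stems whose second-to-last letter is 'h' or 'w' add -ast; stems whose second-to-last letter is 'l' add -oth.
So tilitabh → mitilitabh.

mitilitabh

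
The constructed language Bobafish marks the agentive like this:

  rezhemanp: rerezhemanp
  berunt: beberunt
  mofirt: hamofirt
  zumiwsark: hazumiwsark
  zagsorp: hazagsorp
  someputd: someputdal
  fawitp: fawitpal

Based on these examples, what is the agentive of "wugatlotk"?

berunt and mofirt both end in -t yet inflect differently (beberunt, hamofirt), so the final letter is not what conditions the rule; the second-to-last letter is.
"wugatlotk" has second-to-last letter 't'. The stems whose second-to-last letter is 't' (someputd → someputdal, fawitp → fawitpal) add -al.
The other patterns: stems whose second-to-last letter is 'n' repeat the first consonant+vowel as a prefix; stems whose second-to-last letter is 'r' add the prefix ha-.
So wugatlotk → wugatlotkal.

wugatlotkal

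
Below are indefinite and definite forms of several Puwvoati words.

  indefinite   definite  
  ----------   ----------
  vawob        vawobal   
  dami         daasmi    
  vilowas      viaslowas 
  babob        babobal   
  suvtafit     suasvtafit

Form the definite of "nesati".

vawob and vilowas both begin with v- yet inflect differently (vawobal, viaslowas), so the first letter is not what conditions the rule; the final letter is.
"nesati" ends in -i. The one such stem in the data (dami → daasmi) inserts -as- after the first vowel (as do vilowas, suvtafit), so the same rule applies.
So nesati → neassati.

neassati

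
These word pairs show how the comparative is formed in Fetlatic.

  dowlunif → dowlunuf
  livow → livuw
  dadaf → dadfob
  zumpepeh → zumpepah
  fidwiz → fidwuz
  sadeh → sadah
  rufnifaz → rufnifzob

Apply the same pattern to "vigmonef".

dowlunif and dadaf both end in -f yet inflect differently (dowlunuf, dadfob), so the final letter is not what conditions the rule; the last vowel is.
"vigmonef" has last vowel 'e'. The stems whose last vowel is 'e' (sadeh → sadah, zumpepeh → zumpepah) change the last vowel to 'a'.
So vigmonef → vigmonaf.

vigmonaf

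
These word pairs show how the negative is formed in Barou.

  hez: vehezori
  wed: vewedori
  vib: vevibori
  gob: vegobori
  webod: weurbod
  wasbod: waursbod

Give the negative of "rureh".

ruurreh

wed and webod both end in -d yet inflect differently (vewedori, weurbod), so the final letter is not what conditions the rule; the number of vowels is.
"rureh" has 2 vowels. The stems with 2 vowels (webod → weurbod, wasbod → waursbod) insert -ur- after the first vowel.
The other pattern: stems with 1 vowel add ve- … -ori around the stem.
So rureh → ruurreh.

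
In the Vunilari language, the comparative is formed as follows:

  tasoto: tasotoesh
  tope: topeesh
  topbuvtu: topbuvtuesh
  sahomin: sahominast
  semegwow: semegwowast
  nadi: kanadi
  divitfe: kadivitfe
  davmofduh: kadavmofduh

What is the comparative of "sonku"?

sonkuast

tope and divitfe both end in -e yet inflect differently (topeesh, kadivitfe), so the final letter is not what conditions the rule; the first letter is.
"sonku" begins with s-. The stems beginning with s- (sahomin → sahominast, semegwow → semegwowast) add -ast.
The other patterns: stems beginning with t- add -esh; stems beginning with d- or n- add the prefix ka-.
So sonku → sonkuast.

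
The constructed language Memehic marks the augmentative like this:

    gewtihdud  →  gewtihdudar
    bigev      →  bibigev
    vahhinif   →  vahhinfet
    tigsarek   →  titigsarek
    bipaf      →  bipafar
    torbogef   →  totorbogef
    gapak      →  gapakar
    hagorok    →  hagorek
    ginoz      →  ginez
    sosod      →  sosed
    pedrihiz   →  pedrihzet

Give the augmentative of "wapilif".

tigsarek and hagorok both end in -k yet inflect differently (titigsarek, hagorek), so the final letter is not what conditions the rule; the last vowel is.
"wapilif" has last vowel 'i'. The stems whose last vowel is 'i' (vahhinif → vahhinfet, pedrihiz → pedrihzet) delete the last vowel and add -et.
So wapilif → wapilfet.

wapilfet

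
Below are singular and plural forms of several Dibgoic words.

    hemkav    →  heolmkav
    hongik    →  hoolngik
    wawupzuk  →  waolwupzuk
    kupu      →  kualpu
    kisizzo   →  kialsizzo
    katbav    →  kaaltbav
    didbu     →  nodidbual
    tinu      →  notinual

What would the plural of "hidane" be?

hemkav and katbav both end in -v yet inflect differently (heolmkav, kaaltbav), so the final letter is not what conditions the rule; the first letter is.
"hidane" begins with h-. The stems beginning with h- (hemkav → heolmkav, hongik → hoolngik) insert -ol- after the first vowel.
The other patterns: stems beginning with k- insert -al- after the first vowel; stems beginning with d- or t- add no- … -al around the stem.
So hidane → hioldane.

hioldane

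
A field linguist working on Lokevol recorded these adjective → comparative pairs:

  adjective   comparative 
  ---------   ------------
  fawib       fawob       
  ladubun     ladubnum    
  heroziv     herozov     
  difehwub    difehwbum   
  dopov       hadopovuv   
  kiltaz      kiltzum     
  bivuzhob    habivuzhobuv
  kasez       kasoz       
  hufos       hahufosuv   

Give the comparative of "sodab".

dopov and heroziv both end in -v yet inflect differently (hadopovuv, herozov), so the final letter is not what conditions the rule; the last vowel is.
"sodab" has last vowel 'a'. The one such stem in the data (kiltaz → kiltzum) deletes the last vowel and adds -um (as do difehwub, ladubun), so the same rule applies.
The other patterns: stems whose last vowel is 'o' add ha- … -uv around the stem; stems whose last vowel is 'e' or 'i' change the last vowel to 'o'.
So sodab → sodbum.

sodbum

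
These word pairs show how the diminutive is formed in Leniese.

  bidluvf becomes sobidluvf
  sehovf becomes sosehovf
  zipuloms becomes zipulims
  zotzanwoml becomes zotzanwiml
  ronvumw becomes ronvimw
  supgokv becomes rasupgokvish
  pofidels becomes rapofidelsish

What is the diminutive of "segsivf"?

"segsivf" has second-to-last letter 'v'. The stems whose second-to-last letter is 'v' (bidluvf → sobidluvf, sehovf → sosehovf) add the prefix so-.
The other patterns: stems whose second-to-last letter is 'm' change the last vowel to 'i'; stems whose second-to-last letter is 'k' or 'l' add ra- … -ish around the stem.
So segsivf → sosegsivf.

sosegsivf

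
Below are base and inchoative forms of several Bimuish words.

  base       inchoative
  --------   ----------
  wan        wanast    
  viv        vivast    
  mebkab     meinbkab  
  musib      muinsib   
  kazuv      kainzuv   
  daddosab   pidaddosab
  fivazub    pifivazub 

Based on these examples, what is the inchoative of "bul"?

viv and kazuv both end in -v yet inflect differently (vivast, kainzuv), so the final letter is not what conditions the rule; the number of vowels is.
"bul" has 1 vowel. The stems with 1 vowel (wan → wanast, viv → vivast) add -ast.
So bul → bulast.

bulast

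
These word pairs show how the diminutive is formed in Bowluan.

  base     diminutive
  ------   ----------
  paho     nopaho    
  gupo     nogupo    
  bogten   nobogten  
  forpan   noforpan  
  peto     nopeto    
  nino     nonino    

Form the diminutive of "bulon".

nobulon

Every pair shown (paho → nopaho, gupo → nogupo, bogten → nobogten, …) follows the same rule: add the prefix no-.
So bulon → nobulon.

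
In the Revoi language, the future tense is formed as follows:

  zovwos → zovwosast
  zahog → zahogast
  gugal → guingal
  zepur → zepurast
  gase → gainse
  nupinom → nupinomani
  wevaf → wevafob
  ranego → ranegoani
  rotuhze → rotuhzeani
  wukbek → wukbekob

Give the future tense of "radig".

radigani

"radig" begins with r-. The stems beginning with r- (ranego → ranegoani, rotuhze → rotuhzeani) add -ani.
So radig → radigani.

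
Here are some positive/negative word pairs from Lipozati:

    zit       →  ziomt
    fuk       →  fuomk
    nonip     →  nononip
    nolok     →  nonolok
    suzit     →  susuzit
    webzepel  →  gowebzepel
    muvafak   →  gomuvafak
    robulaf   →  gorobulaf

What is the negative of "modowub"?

gomodowub

fuk and nolok both end in -k yet inflect differently (fuomk, nonolok), so the final letter is not what conditions the rule; the number of vowels is.
"modowub" has 3 vowels. The stems with 3 vowels (webzepel → gowebzepel, muvafak → gomuvafak, robulaf → gorobulaf) add the prefix go-.
The other patterns: stems with 1 vowel insert -om- after the first vowel; stems with 2 vowels repeat the first consonant+vowel as a prefix.
So modowub → gomodowub.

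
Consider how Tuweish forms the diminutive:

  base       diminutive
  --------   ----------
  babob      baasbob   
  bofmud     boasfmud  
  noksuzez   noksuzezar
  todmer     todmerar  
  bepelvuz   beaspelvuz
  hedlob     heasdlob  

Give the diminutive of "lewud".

leaswud

"lewud" has last vowel 'u'. The stems whose last vowel is 'u' (bepelvuz → beaspelvuz, bofmud → boasfmud) insert -as- after the first vowel.
The other pattern: stems whose last vowel is 'e' add -ar.
So lewud → leaswud.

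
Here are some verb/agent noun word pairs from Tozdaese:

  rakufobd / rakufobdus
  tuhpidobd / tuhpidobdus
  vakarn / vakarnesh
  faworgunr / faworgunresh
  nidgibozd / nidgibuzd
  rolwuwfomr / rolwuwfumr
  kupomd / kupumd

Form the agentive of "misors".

"misors" has second-to-last letter 'r'. The one such stem in the data (vakarn → vakarnesh) adds -esh, so the same rule applies.
The other patterns: stems whose second-to-last letter is 'b' add -us; stems whose second-to-last letter is 'm' or 'z' change the last vowel to 'u'.
So misors → misorsesh.

misorsesh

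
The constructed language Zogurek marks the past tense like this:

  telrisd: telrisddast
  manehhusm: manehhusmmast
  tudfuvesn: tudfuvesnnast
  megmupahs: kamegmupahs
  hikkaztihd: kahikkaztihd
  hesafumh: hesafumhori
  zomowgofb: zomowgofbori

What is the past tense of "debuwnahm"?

kadebuwnahm

telrisd and hikkaztihd both end in -d yet inflect differently (telrisddast, kahikkaztihd), so the final letter is not what conditions the rule; the second-to-last letter is.
"debuwnahm" has second-to-last letter 'h'. The stems whose second-to-last letter is 'h' (megmupahs → kamegmupahs, hikkaztihd → kahikkaztihd) add the prefix ka-.
The other patterns: stems whose second-to-last letter is 's' double the final consonant and add -ast; stems whose second-to-last letter is 'f' or 'm' add -ori.
So debuwnahm → kadebuwnahm.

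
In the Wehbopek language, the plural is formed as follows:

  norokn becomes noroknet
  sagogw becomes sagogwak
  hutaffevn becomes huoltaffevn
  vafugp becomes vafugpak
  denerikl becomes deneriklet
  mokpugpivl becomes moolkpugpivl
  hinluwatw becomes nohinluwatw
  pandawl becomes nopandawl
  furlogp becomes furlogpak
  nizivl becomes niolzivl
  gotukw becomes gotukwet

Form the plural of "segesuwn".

gotukw and sagogw both end in -w yet inflect differently (gotukwet, sagogwak), so the final letter is not what conditions the rule; the second-to-last letter is.
"segesuwn" has second-to-last letter 'w'. The one such stem in the data (pandawl → nopandawl) adds the prefix no-, so the same rule applies.
So segesuwn → nosegesuwn.

nosegesuwn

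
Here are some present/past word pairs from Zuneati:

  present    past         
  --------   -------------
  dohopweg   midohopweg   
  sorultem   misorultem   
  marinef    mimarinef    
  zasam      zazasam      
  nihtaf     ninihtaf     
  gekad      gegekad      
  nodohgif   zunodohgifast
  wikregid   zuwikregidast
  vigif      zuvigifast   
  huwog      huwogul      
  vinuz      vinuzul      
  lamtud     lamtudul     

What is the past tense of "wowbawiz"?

"wowbawiz" has last vowel 'i'. The stems whose last vowel is 'i' (nodohgif → zunodohgifast, wikregid → zuwikregidast, vigif → zuvigifast) add zu- … -ast around the stem.
The other patterns: stems whose last vowel is 'e' add the prefix mi-; stems whose last vowel is 'a' repeat the first consonant+vowel as a prefix; stems whose last vowel is 'o' or 'u' add -ul.
So wowbawiz → zuwowbawizast.

zuwowbawizast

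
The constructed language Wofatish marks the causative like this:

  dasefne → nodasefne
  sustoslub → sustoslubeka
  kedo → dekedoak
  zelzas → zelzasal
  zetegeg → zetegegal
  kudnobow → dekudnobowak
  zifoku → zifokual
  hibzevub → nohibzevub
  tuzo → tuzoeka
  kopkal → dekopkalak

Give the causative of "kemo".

hibzevub and sustoslub both end in -b yet inflect differently (nohibzevub, sustoslubeka), so the final letter is not what conditions the rule; the first letter is.
"kemo" begins with k-. The stems beginning with k- (kedo → dekedoak, kudnobow → dekudnobowak, kopkal → dekopkalak) add de- … -ak around the stem.
The other patterns: stems beginning with z- add -al; stems beginning with d- or h- add the prefix no-; stems beginning with s- or t- add -eka.
So kemo → dekemoak.

dekemoak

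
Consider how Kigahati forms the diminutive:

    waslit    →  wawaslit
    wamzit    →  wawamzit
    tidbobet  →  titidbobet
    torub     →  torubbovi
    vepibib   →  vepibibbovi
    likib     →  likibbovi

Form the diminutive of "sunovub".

sunovubbovi

waslit and vepibib both have last vowel 'i' yet inflect differently (wawaslit, vepibibbovi), so the last vowel is not what conditions the rule; the final letter is.
"sunovub" ends in -b. The stems ending in -b (torub → torubbovi, vepibib → vepibibbovi, likib → likibbovi) double the final consonant and add -ovi.
So sunovub → sunovubbovi.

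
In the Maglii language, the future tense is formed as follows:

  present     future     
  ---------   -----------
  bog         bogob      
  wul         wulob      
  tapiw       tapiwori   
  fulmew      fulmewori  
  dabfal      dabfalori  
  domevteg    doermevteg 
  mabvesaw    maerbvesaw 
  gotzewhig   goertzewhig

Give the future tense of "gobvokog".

wul and dabfal both end in -l yet inflect differently (wulob, dabfalori), so the final letter is not what conditions the rule; the number of vowels is.
"gobvokog" has 3 vowels. The stems with 3 vowels (domevteg → doermevteg, mabvesaw → maerbvesaw, gotzewhig → goertzewhig) insert -er- after the first vowel.
So gobvokog → goerbvokog.

goerbvokog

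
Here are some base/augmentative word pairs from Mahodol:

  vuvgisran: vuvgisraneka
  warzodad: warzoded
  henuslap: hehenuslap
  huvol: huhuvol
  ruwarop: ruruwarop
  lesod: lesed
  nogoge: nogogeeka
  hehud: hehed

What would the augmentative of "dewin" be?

lesod and ruwarop both have last vowel 'o' yet inflect differently (lesed, ruruwarop), so the last vowel is not what conditions the rule; the final letter is.
"dewin" ends in -n. The one such stem in the data (vuvgisran → vuvgisraneka) adds -eka, so the same rule applies.
So dewin → dewineka.

dewineka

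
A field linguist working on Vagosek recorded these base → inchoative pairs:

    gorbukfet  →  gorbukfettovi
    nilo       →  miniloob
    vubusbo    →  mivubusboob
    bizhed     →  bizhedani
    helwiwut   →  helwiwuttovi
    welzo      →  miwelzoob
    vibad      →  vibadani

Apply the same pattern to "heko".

gorbukfet and bizhed both have last vowel 'e' yet inflect differently (gorbukfettovi, bizhedani), so the last vowel is not what conditions the rule; the final letter is.
"heko" ends in -o. The stems ending in -o (nilo → miniloob, vubusbo → mivubusboob, welzo → miwelzoob) add mi- … -ob around the stem.
The other patterns: stems ending in -t double the final consonant and add -ovi; stems ending in -d add -ani.
So heko → mihekoob.

mihekoob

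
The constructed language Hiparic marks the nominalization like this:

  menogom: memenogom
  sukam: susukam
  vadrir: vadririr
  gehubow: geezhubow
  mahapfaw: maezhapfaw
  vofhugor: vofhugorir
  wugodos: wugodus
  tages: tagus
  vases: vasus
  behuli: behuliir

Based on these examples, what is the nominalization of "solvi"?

"solvi" ends in -i. The one such stem in the data (behuli → behuliir) adds -ir, so the same rule applies.
The other patterns: stems ending in -m repeat the first consonant+vowel as a prefix; stems ending in -w insert -ez- after the first vowel; stems ending in -s change the last vowel to 'u'.
So solvi → solviir.

solviir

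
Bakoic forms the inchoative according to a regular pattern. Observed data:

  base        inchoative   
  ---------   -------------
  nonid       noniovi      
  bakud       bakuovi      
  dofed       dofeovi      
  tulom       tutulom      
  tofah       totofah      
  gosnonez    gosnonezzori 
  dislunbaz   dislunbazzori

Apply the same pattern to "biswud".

biswuovi

dofed and gosnonez both have last vowel 'e' yet inflect differently (dofeovi, gosnonezzori), so the last vowel is not what conditions the rule; the final letter is.
"biswud" ends in -d. The stems ending in -d (nonid → noniovi, bakud → bakuovi, dofed → dofeovi) drop the final letter and add -ovi.
So biswud → biswuovi.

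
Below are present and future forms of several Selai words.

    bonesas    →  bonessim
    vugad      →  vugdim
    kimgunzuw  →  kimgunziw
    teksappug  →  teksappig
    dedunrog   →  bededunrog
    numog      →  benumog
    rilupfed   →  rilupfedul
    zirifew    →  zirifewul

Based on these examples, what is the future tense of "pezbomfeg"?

pezbomfegul

teksappug and dedunrog both end in -g yet inflect differently (teksappig, bededunrog), so the final letter is not what conditions the rule; the last vowel is.
"pezbomfeg" has last vowel 'e'. The stems whose last vowel is 'e' (rilupfed → rilupfedul, zirifew → zirifewul) add -ul.
So pezbomfeg → pezbomfegul.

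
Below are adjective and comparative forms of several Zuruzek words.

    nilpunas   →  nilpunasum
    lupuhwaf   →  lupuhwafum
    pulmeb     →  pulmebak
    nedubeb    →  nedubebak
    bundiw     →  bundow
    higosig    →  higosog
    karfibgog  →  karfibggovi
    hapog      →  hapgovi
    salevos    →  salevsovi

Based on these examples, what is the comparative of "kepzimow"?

higosig and karfibgog both end in -g yet inflect differently (higosog, karfibggovi), so the final letter is not what conditions the rule; the last vowel is.
"kepzimow" has last vowel 'o'. The stems whose last vowel is 'o' (karfibgog → karfibggovi, hapog → hapgovi, salevos → salevsovi) delete the last vowel and add -ovi.
The other patterns: stems whose last vowel is 'a' add -um; stems whose last vowel is 'e' add -ak; stems whose last vowel is 'i' change the last vowel to 'o'.
So kepzimow → kepzimwovi.

kepzimwovi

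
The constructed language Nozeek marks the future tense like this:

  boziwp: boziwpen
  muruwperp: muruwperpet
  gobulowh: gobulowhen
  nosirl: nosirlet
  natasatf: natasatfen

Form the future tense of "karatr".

muruwperp and boziwp both end in -p yet inflect differently (muruwperpet, boziwpen), so the final letter is not what conditions the rule; the second-to-last letter is.
"karatr" has second-to-last letter 't'. The one such stem in the data (natasatf → natasatfen) adds -en, so the same rule applies.
So karatr → karatren.

karatren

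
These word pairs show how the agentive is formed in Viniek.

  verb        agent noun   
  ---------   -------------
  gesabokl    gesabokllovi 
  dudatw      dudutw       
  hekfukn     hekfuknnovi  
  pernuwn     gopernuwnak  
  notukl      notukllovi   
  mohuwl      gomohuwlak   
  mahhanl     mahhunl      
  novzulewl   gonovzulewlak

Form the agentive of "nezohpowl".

"nezohpowl" has second-to-last letter 'w'. The stems whose second-to-last letter is 'w' (pernuwn → gopernuwnak, novzulewl → gonovzulewlak, mohuwl → gomohuwlak) add go- … -ak around the stem.
The other patterns: stems whose second-to-last letter is 'k' double the final consonant and add -ovi; stems whose second-to-last letter is 'n' or 't' change the last vowel to 'u'.
So nezohpowl → gonezohpowlak.

gonezohpowlak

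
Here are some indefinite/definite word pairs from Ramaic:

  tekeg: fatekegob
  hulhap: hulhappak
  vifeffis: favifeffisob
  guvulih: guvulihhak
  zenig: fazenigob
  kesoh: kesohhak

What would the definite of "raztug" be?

"raztug" ends in -g. The stems ending in -g (zenig → fazenigob, tekeg → fatekegob) add fa- … -ob around the stem.
So raztug → faraztugob.

faraztugob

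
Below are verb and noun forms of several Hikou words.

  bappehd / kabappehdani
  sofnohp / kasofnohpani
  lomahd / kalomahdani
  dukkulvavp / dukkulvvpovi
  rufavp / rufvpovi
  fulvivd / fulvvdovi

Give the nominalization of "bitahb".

kabitahbani

sofnohp and dukkulvavp both end in -p yet inflect differently (kasofnohpani, dukkulvvpovi), so the final letter is not what conditions the rule; the second-to-last letter is.
"bitahb" has second-to-last letter 'h'. The stems whose second-to-last letter is 'h' (sofnohp → kasofnohpani, lomahd → kalomahdani, bappehd → kabappehdani) add ka- … -ani around the stem.
So bitahb → kabitahbani.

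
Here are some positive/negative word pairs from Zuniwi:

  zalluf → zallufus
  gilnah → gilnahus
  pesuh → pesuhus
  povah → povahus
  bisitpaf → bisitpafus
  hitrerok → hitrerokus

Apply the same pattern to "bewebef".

bewebefus

Every pair shown (zalluf → zallufus, gilnah → gilnahus, pesuh → pesuhus, …) follows the same rule: add -us.
So bewebef → bewebefus.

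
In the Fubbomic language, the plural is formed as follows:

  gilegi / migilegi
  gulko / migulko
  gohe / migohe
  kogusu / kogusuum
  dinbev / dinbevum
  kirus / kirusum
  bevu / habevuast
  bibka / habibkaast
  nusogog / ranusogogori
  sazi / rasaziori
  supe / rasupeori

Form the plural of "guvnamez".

kogusu and bevu both end in -u yet inflect differently (kogusuum, habevuast), so the final letter is not what conditions the rule; the first letter is.
"guvnamez" begins with g-. The stems beginning with g- (gilegi → migilegi, gulko → migulko, gohe → migohe) add the prefix mi-.
The other patterns: stems beginning with d- or k- add -um; stems beginning with b- add ha- … -ast around the stem; stems beginning with n- or s- add ra- … -ori around the stem.
So guvnamez → miguvnamez.

miguvnamez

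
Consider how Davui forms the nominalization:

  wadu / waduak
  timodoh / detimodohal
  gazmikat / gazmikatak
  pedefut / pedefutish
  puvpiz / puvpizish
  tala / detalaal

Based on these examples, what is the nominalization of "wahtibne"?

wahtibneak

pedefut and gazmikat both end in -t yet inflect differently (pedefutish, gazmikatak), so the final letter is not what conditions the rule; the first letter is.
"wahtibne" begins with w-. The one such stem in the data (wadu → waduak) adds -ak, so the same rule applies.
So wahtibne → wahtibneak.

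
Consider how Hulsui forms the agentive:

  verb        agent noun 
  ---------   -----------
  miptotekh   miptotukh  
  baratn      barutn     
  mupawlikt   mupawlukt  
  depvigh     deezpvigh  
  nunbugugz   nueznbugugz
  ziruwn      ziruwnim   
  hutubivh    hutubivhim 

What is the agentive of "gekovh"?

gekovhim

"gekovh" has second-to-last letter 'v'. The one such stem in the data (hutubivh → hutubivhim) adds -im, so the same rule applies.
The other patterns: stems whose second-to-last letter is 'k' or 't' change the last vowel to 'u'; stems whose second-to-last letter is 'g' insert -ez- after the first vowel.
So gekovh → gekovhim.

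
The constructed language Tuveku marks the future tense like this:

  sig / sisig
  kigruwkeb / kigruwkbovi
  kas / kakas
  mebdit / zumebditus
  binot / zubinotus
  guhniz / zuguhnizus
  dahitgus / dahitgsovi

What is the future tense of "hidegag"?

hideggovi

kas and dahitgus both end in -s yet inflect differently (kakas, dahitgsovi), so the final letter is not what conditions the rule; the number of vowels is.
"hidegag" has 3 vowels. The stems with 3 vowels (dahitgus → dahitgsovi, kigruwkeb → kigruwkbovi) delete the last vowel and add -ovi.
The other patterns: stems with 1 vowel repeat the first consonant+vowel as a prefix; stems with 2 vowels add zu- … -us around the stem.
So hidegag → hideggovi.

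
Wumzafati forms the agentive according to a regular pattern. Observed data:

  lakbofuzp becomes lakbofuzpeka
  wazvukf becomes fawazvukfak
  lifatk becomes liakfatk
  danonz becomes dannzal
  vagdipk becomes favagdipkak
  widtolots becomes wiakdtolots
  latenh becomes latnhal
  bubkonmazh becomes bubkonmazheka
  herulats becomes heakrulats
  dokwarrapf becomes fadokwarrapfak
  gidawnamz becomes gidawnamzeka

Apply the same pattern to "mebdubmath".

meakbdubmath

"mebdubmath" has second-to-last letter 't'. The stems whose second-to-last letter is 't' (widtolots → wiakdtolots, lifatk → liakfatk, herulats → heakrulats) insert -ak- after the first vowel.
The other patterns: stems whose second-to-last letter is 'm' or 'z' add -eka; stems whose second-to-last letter is 'n' delete the last vowel and add -al; stems whose second-to-last letter is 'k' or 'p' add fa- … -ak around the stem.
So mebdubmath → meakbdubmath.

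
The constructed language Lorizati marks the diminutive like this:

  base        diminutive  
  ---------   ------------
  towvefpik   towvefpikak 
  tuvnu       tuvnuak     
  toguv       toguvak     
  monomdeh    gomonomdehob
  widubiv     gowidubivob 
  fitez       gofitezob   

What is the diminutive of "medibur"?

toguv and widubiv both end in -v yet inflect differently (toguvak, gowidubivob), so the final letter is not what conditions the rule; the first letter is.
"medibur" begins with m-. The one such stem in the data (monomdeh → gomonomdehob) adds go- … -ob around the stem, so the same rule applies.
The other pattern: stems beginning with t- add -ak.
So medibur → gomediburob.

gomediburob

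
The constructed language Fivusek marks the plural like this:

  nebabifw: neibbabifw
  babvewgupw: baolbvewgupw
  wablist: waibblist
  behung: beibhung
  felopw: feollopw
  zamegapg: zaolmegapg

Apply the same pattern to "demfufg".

deibmfufg

babvewgupw and nebabifw both end in -w yet inflect differently (baolbvewgupw, neibbabifw), so the final letter is not what conditions the rule; the second-to-last letter is.
"demfufg" has second-to-last letter 'f'. The one such stem in the data (nebabifw → neibbabifw) inserts -ib- after the first vowel (as do wablist, behung), so the same rule applies.
So demfufg → deibmfufg.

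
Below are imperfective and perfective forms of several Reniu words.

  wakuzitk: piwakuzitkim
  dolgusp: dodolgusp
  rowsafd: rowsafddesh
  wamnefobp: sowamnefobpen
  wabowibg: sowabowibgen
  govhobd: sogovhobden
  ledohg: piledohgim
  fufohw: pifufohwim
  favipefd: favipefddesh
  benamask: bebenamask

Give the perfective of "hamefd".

hamefddesh

wamnefobp and dolgusp both end in -p yet inflect differently (sowamnefobpen, dodolgusp), so the final letter is not what conditions the rule; the second-to-last letter is.
"hamefd" has second-to-last letter 'f'. The stems whose second-to-last letter is 'f' (favipefd → favipefddesh, rowsafd → rowsafddesh) double the final consonant and add -esh.
So hamefd → hamefddesh.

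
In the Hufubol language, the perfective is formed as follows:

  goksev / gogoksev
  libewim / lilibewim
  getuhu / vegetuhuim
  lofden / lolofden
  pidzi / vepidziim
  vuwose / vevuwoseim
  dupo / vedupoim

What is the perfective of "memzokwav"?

mememzokwav

"memzokwav" ends in a consonant. The stems ending in a consonant (libewim → lilibewim, goksev → gogoksev, lofden → lolofden) repeat the first consonant+vowel as a prefix.
So memzokwav → mememzokwav.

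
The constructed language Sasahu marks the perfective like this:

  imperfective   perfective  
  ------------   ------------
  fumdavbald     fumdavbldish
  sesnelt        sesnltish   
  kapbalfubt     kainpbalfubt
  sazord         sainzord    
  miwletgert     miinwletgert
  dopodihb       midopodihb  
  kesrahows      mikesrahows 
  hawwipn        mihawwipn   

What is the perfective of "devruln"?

devrlnish

sesnelt and kapbalfubt both end in -t yet inflect differently (sesnltish, kainpbalfubt), so the final letter is not what conditions the rule; the second-to-last letter is.
"devruln" has second-to-last letter 'l'. The stems whose second-to-last letter is 'l' (fumdavbald → fumdavbldish, sesnelt → sesnltish) delete the last vowel and add -ish.
The other patterns: stems whose second-to-last letter is 'b' or 'r' insert -in- after the first vowel; stems whose second-to-last letter is 'h', 'p' or 'w' add the prefix mi-.
So devruln → devrlnish.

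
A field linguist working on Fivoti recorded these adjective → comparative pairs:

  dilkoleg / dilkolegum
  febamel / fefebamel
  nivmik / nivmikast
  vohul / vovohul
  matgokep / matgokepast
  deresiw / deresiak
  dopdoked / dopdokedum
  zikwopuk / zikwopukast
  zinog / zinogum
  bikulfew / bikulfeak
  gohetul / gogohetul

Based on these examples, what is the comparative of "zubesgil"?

zuzubesgil

febamel and bikulfew both have last vowel 'e' yet inflect differently (fefebamel, bikulfeak), so the last vowel is not what conditions the rule; the final letter is.
"zubesgil" ends in -l. The stems ending in -l (gohetul → gogohetul, vohul → vovohul, febamel → fefebamel) repeat the first consonant+vowel as a prefix.
So zubesgil → zuzubesgil.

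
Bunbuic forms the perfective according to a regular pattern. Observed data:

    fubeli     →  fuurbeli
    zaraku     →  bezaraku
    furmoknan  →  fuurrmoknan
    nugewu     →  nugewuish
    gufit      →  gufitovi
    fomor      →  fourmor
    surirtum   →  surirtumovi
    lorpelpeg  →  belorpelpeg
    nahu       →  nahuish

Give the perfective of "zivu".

bezivu

zaraku and nugewu both end in -u yet inflect differently (bezaraku, nugewuish), so the final letter is not what conditions the rule; the first letter is.
"zivu" begins with z-. The one such stem in the data (zaraku → bezaraku) adds the prefix be-, so the same rule applies.
The other patterns: stems beginning with f- insert -ur- after the first vowel; stems beginning with n- add -ish; stems beginning with g- or s- add -ovi.
So zivu → bezivu.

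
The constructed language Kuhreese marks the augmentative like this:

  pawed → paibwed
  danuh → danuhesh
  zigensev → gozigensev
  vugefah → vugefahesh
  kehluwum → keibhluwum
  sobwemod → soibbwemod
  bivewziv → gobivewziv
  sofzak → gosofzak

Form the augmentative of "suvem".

danuh and kehluwum both have last vowel 'u' yet inflect differently (danuhesh, keibhluwum), so the last vowel is not what conditions the rule; the final letter is.
"suvem" ends in -m. The one such stem in the data (kehluwum → keibhluwum) inserts -ib- after the first vowel (as do pawed, sobwemod), so the same rule applies.
So suvem → suibvem.

suibvem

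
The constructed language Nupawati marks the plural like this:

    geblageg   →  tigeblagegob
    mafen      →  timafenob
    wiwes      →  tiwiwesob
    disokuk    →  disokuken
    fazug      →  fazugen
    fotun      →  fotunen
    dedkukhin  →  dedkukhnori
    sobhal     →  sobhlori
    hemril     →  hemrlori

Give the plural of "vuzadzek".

geblageg and fazug both end in -g yet inflect differently (tigeblagegob, fazugen), so the final letter is not what conditions the rule; the last vowel is.
"vuzadzek" has last vowel 'e'. The stems whose last vowel is 'e' (geblageg → tigeblagegob, mafen → timafenob, wiwes → tiwiwesob) add ti- … -ob around the stem.
The other patterns: stems whose last vowel is 'u' add -en; stems whose last vowel is 'a' or 'i' delete the last vowel and add -ori.
So vuzadzek → tivuzadzekob.

tivuzadzekob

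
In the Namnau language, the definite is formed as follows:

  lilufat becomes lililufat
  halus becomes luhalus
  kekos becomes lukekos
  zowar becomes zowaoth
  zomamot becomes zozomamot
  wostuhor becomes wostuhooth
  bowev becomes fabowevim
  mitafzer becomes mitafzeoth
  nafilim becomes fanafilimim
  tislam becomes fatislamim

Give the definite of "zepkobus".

kekos and wostuhor both have last vowel 'o' yet inflect differently (lukekos, wostuhooth), so the last vowel is not what conditions the rule; the final letter is.
"zepkobus" ends in -s. The stems ending in -s (kekos → lukekos, halus → luhalus) add the prefix lu-.
The other patterns: stems ending in -r drop the final letter and add -oth; stems ending in -t repeat the first consonant+vowel as a prefix; stems ending in -m or -v add fa- … -im around the stem.
So zepkobus → luzepkobus.

luzepkobus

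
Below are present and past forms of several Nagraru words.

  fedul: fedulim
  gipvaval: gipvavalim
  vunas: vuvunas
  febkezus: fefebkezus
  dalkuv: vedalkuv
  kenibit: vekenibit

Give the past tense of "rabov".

verabov

"rabov" ends in -v. The one such stem in the data (dalkuv → vedalkuv) adds the prefix ve-, so the same rule applies.
The other patterns: stems ending in -l add -im; stems ending in -s repeat the first consonant+vowel as a prefix.
So rabov → verabov.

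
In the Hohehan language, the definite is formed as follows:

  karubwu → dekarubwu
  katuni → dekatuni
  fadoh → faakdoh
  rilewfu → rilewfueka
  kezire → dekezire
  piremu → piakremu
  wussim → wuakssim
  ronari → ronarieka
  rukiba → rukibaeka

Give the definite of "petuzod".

peaktuzod

"petuzod" begins with p-. The one such stem in the data (piremu → piakremu) inserts -ak- after the first vowel (as do fadoh, wussim), so the same rule applies.
So petuzod → peaktuzod.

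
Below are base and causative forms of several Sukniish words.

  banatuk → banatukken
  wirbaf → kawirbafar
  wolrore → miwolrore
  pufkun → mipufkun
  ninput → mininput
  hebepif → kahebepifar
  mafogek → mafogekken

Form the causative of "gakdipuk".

mafogek and wolrore both have last vowel 'e' yet inflect differently (mafogekken, miwolrore), so the last vowel is not what conditions the rule; the final letter is.
"gakdipuk" ends in -k. The stems ending in -k (mafogek → mafogekken, banatuk → banatukken) double the final consonant and add -en.
The other patterns: stems ending in -f add ka- … -ar around the stem; stems ending in -e, -n or -t add the prefix mi-.
So gakdipuk → gakdipukken.

gakdipukken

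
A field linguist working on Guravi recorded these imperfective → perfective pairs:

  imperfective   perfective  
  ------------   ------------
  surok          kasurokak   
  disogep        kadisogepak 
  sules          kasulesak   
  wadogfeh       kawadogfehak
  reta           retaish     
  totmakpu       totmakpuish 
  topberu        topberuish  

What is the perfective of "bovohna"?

"bovohna" ends in a vowel. The stems ending in a vowel (reta → retaish, totmakpu → totmakpuish, topberu → topberuish) add -ish.
So bovohna → bovohnaish.

bovohnaish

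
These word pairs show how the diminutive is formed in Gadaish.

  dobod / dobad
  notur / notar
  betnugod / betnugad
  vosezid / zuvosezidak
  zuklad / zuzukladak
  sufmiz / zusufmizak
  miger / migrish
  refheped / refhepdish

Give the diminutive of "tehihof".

tehihaf

dobod and vosezid both end in -d yet inflect differently (dobad, zuvosezidak), so the final letter is not what conditions the rule; the last vowel is.
"tehihof" has last vowel 'o'. The stems whose last vowel is 'o' (dobod → dobad, betnugod → betnugad) change the last vowel to 'a'.
The other patterns: stems whose last vowel is 'a' or 'i' add zu- … -ak around the stem; stems whose last vowel is 'e' delete the last vowel and add -ish.
So tehihof → tehihaf.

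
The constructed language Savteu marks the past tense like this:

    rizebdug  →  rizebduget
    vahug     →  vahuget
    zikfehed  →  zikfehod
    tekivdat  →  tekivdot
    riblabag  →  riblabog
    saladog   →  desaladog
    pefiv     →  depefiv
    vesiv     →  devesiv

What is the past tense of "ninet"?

"ninet" has last vowel 'e'. The one such stem in the data (zikfehed → zikfehod) changes the last vowel to 'o' (as do tekivdat, riblabag), so the same rule applies.
So ninet → ninot.

ninot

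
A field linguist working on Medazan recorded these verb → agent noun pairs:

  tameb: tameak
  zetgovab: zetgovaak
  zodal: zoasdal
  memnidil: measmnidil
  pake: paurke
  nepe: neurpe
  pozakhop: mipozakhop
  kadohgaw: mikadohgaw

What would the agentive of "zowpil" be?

zetgovab and zodal both have last vowel 'a' yet inflect differently (zetgovaak, zoasdal), so the last vowel is not what conditions the rule; the final letter is.
"zowpil" ends in -l. The stems ending in -l (zodal → zoasdal, memnidil → measmnidil) insert -as- after the first vowel.
So zowpil → zoaswpil.

zoaswpil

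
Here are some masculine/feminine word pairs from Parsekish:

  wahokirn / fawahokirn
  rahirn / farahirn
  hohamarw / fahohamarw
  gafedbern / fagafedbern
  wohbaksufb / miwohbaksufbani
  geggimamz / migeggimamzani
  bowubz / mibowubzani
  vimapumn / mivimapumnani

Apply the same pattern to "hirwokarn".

fahirwokarn

wahokirn and vimapumn both end in -n yet inflect differently (fawahokirn, mivimapumnani), so the final letter is not what conditions the rule; the second-to-last letter is.
"hirwokarn" has second-to-last letter 'r'. The stems whose second-to-last letter is 'r' (wahokirn → fawahokirn, rahirn → farahirn, hohamarw → fahohamarw) add the prefix fa-.
So hirwokarn → fahirwokarn.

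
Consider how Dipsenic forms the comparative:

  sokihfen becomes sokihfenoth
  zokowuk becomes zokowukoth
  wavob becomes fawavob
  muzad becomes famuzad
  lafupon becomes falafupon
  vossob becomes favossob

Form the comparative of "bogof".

"bogof" has last vowel 'o'. The stems whose last vowel is 'o' (wavob → fawavob, lafupon → falafupon, vossob → favossob) add the prefix fa-.
The other pattern: stems whose last vowel is 'e' or 'u' add -oth.
So bogof → fabogof.

fabogof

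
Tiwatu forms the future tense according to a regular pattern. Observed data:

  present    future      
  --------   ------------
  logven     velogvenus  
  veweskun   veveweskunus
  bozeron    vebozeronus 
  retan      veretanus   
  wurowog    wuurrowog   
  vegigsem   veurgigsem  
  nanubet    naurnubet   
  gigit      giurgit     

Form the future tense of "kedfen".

bozeron and wurowog both have last vowel 'o' yet inflect differently (vebozeronus, wuurrowog), so the last vowel is not what conditions the rule; the final letter is.
"kedfen" ends in -n. The stems ending in -n (logven → velogvenus, veweskun → veveweskunus, bozeron → vebozeronus) add ve- … -us around the stem.
The other pattern: stems ending in -g, -m or -t insert -ur- after the first vowel.
So kedfen → vekedfenus.

vekedfenus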